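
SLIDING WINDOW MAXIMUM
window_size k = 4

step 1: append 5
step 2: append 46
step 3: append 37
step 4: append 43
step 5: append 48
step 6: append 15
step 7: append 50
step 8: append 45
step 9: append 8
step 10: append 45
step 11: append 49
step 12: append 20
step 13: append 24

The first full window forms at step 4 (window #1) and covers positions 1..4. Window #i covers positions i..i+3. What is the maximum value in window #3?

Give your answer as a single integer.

Answer: 48

Derivation:
step 1: append 5 -> window=[5] (not full yet)
step 2: append 46 -> window=[5, 46] (not full yet)
step 3: append 37 -> window=[5, 46, 37] (not full yet)
step 4: append 43 -> window=[5, 46, 37, 43] -> max=46
step 5: append 48 -> window=[46, 37, 43, 48] -> max=48
step 6: append 15 -> window=[37, 43, 48, 15] -> max=48
Window #3 max = 48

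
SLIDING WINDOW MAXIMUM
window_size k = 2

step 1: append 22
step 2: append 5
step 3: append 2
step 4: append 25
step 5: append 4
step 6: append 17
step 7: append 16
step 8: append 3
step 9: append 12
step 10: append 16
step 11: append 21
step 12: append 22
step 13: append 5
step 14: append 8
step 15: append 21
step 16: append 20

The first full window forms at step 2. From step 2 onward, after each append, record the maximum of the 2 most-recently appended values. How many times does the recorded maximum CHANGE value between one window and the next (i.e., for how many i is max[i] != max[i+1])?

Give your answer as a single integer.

Answer: 10

Derivation:
step 1: append 22 -> window=[22] (not full yet)
step 2: append 5 -> window=[22, 5] -> max=22
step 3: append 2 -> window=[5, 2] -> max=5
step 4: append 25 -> window=[2, 25] -> max=25
step 5: append 4 -> window=[25, 4] -> max=25
step 6: append 17 -> window=[4, 17] -> max=17
step 7: append 16 -> window=[17, 16] -> max=17
step 8: append 3 -> window=[16, 3] -> max=16
step 9: append 12 -> window=[3, 12] -> max=12
step 10: append 16 -> window=[12, 16] -> max=16
step 11: append 21 -> window=[16, 21] -> max=21
step 12: append 22 -> window=[21, 22] -> max=22
step 13: append 5 -> window=[22, 5] -> max=22
step 14: append 8 -> window=[5, 8] -> max=8
step 15: append 21 -> window=[8, 21] -> max=21
step 16: append 20 -> window=[21, 20] -> max=21
Recorded maximums: 22 5 25 25 17 17 16 12 16 21 22 22 8 21 21
Changes between consecutive maximums: 10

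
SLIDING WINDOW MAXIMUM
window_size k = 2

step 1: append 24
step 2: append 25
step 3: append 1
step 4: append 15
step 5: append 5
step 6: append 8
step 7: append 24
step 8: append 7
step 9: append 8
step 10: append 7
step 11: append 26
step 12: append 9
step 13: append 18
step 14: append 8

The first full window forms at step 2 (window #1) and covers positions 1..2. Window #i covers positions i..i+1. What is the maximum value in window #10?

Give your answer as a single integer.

Answer: 26

Derivation:
step 1: append 24 -> window=[24] (not full yet)
step 2: append 25 -> window=[24, 25] -> max=25
step 3: append 1 -> window=[25, 1] -> max=25
step 4: append 15 -> window=[1, 15] -> max=15
step 5: append 5 -> window=[15, 5] -> max=15
step 6: append 8 -> window=[5, 8] -> max=8
step 7: append 24 -> window=[8, 24] -> max=24
step 8: append 7 -> window=[24, 7] -> max=24
step 9: append 8 -> window=[7, 8] -> max=8
step 10: append 7 -> window=[8, 7] -> max=8
step 11: append 26 -> window=[7, 26] -> max=26
Window #10 max = 26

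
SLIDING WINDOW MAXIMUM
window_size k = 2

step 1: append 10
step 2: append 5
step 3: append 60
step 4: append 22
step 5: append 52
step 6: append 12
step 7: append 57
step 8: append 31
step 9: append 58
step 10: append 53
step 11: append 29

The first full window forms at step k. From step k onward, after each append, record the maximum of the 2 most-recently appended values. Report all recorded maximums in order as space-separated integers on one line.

Answer: 10 60 60 52 52 57 57 58 58 53

Derivation:
step 1: append 10 -> window=[10] (not full yet)
step 2: append 5 -> window=[10, 5] -> max=10
step 3: append 60 -> window=[5, 60] -> max=60
step 4: append 22 -> window=[60, 22] -> max=60
step 5: append 52 -> window=[22, 52] -> max=52
step 6: append 12 -> window=[52, 12] -> max=52
step 7: append 57 -> window=[12, 57] -> max=57
step 8: append 31 -> window=[57, 31] -> max=57
step 9: append 58 -> window=[31, 58] -> max=58
step 10: append 53 -> window=[58, 53] -> max=58
step 11: append 29 -> window=[53, 29] -> max=53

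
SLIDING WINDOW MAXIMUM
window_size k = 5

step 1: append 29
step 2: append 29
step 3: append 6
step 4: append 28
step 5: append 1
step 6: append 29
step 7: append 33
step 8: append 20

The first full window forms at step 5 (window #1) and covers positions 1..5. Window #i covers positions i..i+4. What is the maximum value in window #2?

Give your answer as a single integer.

step 1: append 29 -> window=[29] (not full yet)
step 2: append 29 -> window=[29, 29] (not full yet)
step 3: append 6 -> window=[29, 29, 6] (not full yet)
step 4: append 28 -> window=[29, 29, 6, 28] (not full yet)
step 5: append 1 -> window=[29, 29, 6, 28, 1] -> max=29
step 6: append 29 -> window=[29, 6, 28, 1, 29] -> max=29
Window #2 max = 29

Answer: 29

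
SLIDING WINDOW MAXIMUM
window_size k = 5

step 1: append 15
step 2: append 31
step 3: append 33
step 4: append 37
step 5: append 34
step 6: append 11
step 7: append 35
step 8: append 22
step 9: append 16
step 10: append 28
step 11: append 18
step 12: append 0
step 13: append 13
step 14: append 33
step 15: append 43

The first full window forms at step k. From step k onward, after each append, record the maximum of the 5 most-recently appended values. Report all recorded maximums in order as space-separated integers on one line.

step 1: append 15 -> window=[15] (not full yet)
step 2: append 31 -> window=[15, 31] (not full yet)
step 3: append 33 -> window=[15, 31, 33] (not full yet)
step 4: append 37 -> window=[15, 31, 33, 37] (not full yet)
step 5: append 34 -> window=[15, 31, 33, 37, 34] -> max=37
step 6: append 11 -> window=[31, 33, 37, 34, 11] -> max=37
step 7: append 35 -> window=[33, 37, 34, 11, 35] -> max=37
step 8: append 22 -> window=[37, 34, 11, 35, 22] -> max=37
step 9: append 16 -> window=[34, 11, 35, 22, 16] -> max=35
step 10: append 28 -> window=[11, 35, 22, 16, 28] -> max=35
step 11: append 18 -> window=[35, 22, 16, 28, 18] -> max=35
step 12: append 0 -> window=[22, 16, 28, 18, 0] -> max=28
step 13: append 13 -> window=[16, 28, 18, 0, 13] -> max=28
step 14: append 33 -> window=[28, 18, 0, 13, 33] -> max=33
step 15: append 43 -> window=[18, 0, 13, 33, 43] -> max=43

Answer: 37 37 37 37 35 35 35 28 28 33 43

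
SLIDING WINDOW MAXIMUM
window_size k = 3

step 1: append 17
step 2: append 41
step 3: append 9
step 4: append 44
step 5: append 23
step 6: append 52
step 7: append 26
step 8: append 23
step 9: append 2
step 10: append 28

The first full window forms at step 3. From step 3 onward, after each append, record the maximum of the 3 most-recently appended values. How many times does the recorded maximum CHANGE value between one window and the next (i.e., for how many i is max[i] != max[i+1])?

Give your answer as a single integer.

Answer: 4

Derivation:
step 1: append 17 -> window=[17] (not full yet)
step 2: append 41 -> window=[17, 41] (not full yet)
step 3: append 9 -> window=[17, 41, 9] -> max=41
step 4: append 44 -> window=[41, 9, 44] -> max=44
step 5: append 23 -> window=[9, 44, 23] -> max=44
step 6: append 52 -> window=[44, 23, 52] -> max=52
step 7: append 26 -> window=[23, 52, 26] -> max=52
step 8: append 23 -> window=[52, 26, 23] -> max=52
step 9: append 2 -> window=[26, 23, 2] -> max=26
step 10: append 28 -> window=[23, 2, 28] -> max=28
Recorded maximums: 41 44 44 52 52 52 26 28
Changes between consecutive maximums: 4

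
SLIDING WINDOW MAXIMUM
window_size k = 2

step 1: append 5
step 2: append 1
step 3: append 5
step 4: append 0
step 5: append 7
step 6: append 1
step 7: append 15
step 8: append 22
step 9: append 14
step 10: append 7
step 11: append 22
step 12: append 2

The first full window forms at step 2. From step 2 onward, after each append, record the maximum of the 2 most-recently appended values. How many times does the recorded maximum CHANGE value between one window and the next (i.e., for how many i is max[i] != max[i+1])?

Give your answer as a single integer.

Answer: 5

Derivation:
step 1: append 5 -> window=[5] (not full yet)
step 2: append 1 -> window=[5, 1] -> max=5
step 3: append 5 -> window=[1, 5] -> max=5
step 4: append 0 -> window=[5, 0] -> max=5
step 5: append 7 -> window=[0, 7] -> max=7
step 6: append 1 -> window=[7, 1] -> max=7
step 7: append 15 -> window=[1, 15] -> max=15
step 8: append 22 -> window=[15, 22] -> max=22
step 9: append 14 -> window=[22, 14] -> max=22
step 10: append 7 -> window=[14, 7] -> max=14
step 11: append 22 -> window=[7, 22] -> max=22
step 12: append 2 -> window=[22, 2] -> max=22
Recorded maximums: 5 5 5 7 7 15 22 22 14 22 22
Changes between consecutive maximums: 5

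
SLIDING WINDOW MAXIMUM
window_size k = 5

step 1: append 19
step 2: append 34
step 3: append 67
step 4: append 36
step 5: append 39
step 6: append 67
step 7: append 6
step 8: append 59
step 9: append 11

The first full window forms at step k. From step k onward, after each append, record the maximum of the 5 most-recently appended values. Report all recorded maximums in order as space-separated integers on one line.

step 1: append 19 -> window=[19] (not full yet)
step 2: append 34 -> window=[19, 34] (not full yet)
step 3: append 67 -> window=[19, 34, 67] (not full yet)
step 4: append 36 -> window=[19, 34, 67, 36] (not full yet)
step 5: append 39 -> window=[19, 34, 67, 36, 39] -> max=67
step 6: append 67 -> window=[34, 67, 36, 39, 67] -> max=67
step 7: append 6 -> window=[67, 36, 39, 67, 6] -> max=67
step 8: append 59 -> window=[36, 39, 67, 6, 59] -> max=67
step 9: append 11 -> window=[39, 67, 6, 59, 11] -> max=67

Answer: 67 67 67 67 67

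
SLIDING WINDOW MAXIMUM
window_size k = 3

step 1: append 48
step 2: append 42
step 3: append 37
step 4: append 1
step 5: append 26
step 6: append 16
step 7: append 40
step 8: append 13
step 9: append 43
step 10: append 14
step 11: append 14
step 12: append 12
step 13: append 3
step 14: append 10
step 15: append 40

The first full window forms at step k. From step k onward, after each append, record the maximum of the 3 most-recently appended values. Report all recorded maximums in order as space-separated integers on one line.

step 1: append 48 -> window=[48] (not full yet)
step 2: append 42 -> window=[48, 42] (not full yet)
step 3: append 37 -> window=[48, 42, 37] -> max=48
step 4: append 1 -> window=[42, 37, 1] -> max=42
step 5: append 26 -> window=[37, 1, 26] -> max=37
step 6: append 16 -> window=[1, 26, 16] -> max=26
step 7: append 40 -> window=[26, 16, 40] -> max=40
step 8: append 13 -> window=[16, 40, 13] -> max=40
step 9: append 43 -> window=[40, 13, 43] -> max=43
step 10: append 14 -> window=[13, 43, 14] -> max=43
step 11: append 14 -> window=[43, 14, 14] -> max=43
step 12: append 12 -> window=[14, 14, 12] -> max=14
step 13: append 3 -> window=[14, 12, 3] -> max=14
step 14: append 10 -> window=[12, 3, 10] -> max=12
step 15: append 40 -> window=[3, 10, 40] -> max=40

Answer: 48 42 37 26 40 40 43 43 43 14 14 12 40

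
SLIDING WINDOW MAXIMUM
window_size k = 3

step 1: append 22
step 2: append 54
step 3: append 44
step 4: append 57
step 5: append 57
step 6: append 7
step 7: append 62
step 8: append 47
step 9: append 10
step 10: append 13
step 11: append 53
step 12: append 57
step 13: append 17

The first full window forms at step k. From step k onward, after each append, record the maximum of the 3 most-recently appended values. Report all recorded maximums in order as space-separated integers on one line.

Answer: 54 57 57 57 62 62 62 47 53 57 57

Derivation:
step 1: append 22 -> window=[22] (not full yet)
step 2: append 54 -> window=[22, 54] (not full yet)
step 3: append 44 -> window=[22, 54, 44] -> max=54
step 4: append 57 -> window=[54, 44, 57] -> max=57
step 5: append 57 -> window=[44, 57, 57] -> max=57
step 6: append 7 -> window=[57, 57, 7] -> max=57
step 7: append 62 -> window=[57, 7, 62] -> max=62
step 8: append 47 -> window=[7, 62, 47] -> max=62
step 9: append 10 -> window=[62, 47, 10] -> max=62
step 10: append 13 -> window=[47, 10, 13] -> max=47
step 11: append 53 -> window=[10, 13, 53] -> max=53
step 12: append 57 -> window=[13, 53, 57] -> max=57
step 13: append 17 -> window=[53, 57, 17] -> max=57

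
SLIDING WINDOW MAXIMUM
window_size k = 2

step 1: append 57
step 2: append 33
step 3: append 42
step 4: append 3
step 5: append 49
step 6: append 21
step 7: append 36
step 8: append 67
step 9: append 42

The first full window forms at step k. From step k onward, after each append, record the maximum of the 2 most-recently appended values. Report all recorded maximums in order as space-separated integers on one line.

Answer: 57 42 42 49 49 36 67 67

Derivation:
step 1: append 57 -> window=[57] (not full yet)
step 2: append 33 -> window=[57, 33] -> max=57
step 3: append 42 -> window=[33, 42] -> max=42
step 4: append 3 -> window=[42, 3] -> max=42
step 5: append 49 -> window=[3, 49] -> max=49
step 6: append 21 -> window=[49, 21] -> max=49
step 7: append 36 -> window=[21, 36] -> max=36
step 8: append 67 -> window=[36, 67] -> max=67
step 9: append 42 -> window=[67, 42] -> max=67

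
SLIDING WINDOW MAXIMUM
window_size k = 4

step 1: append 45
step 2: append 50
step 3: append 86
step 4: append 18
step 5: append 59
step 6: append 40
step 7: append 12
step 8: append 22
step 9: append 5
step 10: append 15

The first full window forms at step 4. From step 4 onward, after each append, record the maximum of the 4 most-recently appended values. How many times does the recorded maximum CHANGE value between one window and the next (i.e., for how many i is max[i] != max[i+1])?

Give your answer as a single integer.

Answer: 3

Derivation:
step 1: append 45 -> window=[45] (not full yet)
step 2: append 50 -> window=[45, 50] (not full yet)
step 3: append 86 -> window=[45, 50, 86] (not full yet)
step 4: append 18 -> window=[45, 50, 86, 18] -> max=86
step 5: append 59 -> window=[50, 86, 18, 59] -> max=86
step 6: append 40 -> window=[86, 18, 59, 40] -> max=86
step 7: append 12 -> window=[18, 59, 40, 12] -> max=59
step 8: append 22 -> window=[59, 40, 12, 22] -> max=59
step 9: append 5 -> window=[40, 12, 22, 5] -> max=40
step 10: append 15 -> window=[12, 22, 5, 15] -> max=22
Recorded maximums: 86 86 86 59 59 40 22
Changes between consecutive maximums: 3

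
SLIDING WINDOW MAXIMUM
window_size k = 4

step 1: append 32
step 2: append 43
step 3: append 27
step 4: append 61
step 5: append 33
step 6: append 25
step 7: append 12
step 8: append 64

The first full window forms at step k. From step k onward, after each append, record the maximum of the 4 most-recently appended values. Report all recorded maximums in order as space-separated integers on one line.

Answer: 61 61 61 61 64

Derivation:
step 1: append 32 -> window=[32] (not full yet)
step 2: append 43 -> window=[32, 43] (not full yet)
step 3: append 27 -> window=[32, 43, 27] (not full yet)
step 4: append 61 -> window=[32, 43, 27, 61] -> max=61
step 5: append 33 -> window=[43, 27, 61, 33] -> max=61
step 6: append 25 -> window=[27, 61, 33, 25] -> max=61
step 7: append 12 -> window=[61, 33, 25, 12] -> max=61
step 8: append 64 -> window=[33, 25, 12, 64] -> max=64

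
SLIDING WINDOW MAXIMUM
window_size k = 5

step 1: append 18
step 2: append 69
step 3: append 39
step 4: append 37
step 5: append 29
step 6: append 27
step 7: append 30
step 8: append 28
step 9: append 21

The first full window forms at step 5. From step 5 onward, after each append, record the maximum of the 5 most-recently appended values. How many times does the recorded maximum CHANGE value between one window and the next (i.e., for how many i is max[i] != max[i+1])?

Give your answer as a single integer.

Answer: 3

Derivation:
step 1: append 18 -> window=[18] (not full yet)
step 2: append 69 -> window=[18, 69] (not full yet)
step 3: append 39 -> window=[18, 69, 39] (not full yet)
step 4: append 37 -> window=[18, 69, 39, 37] (not full yet)
step 5: append 29 -> window=[18, 69, 39, 37, 29] -> max=69
step 6: append 27 -> window=[69, 39, 37, 29, 27] -> max=69
step 7: append 30 -> window=[39, 37, 29, 27, 30] -> max=39
step 8: append 28 -> window=[37, 29, 27, 30, 28] -> max=37
step 9: append 21 -> window=[29, 27, 30, 28, 21] -> max=30
Recorded maximums: 69 69 39 37 30
Changes between consecutive maximums: 3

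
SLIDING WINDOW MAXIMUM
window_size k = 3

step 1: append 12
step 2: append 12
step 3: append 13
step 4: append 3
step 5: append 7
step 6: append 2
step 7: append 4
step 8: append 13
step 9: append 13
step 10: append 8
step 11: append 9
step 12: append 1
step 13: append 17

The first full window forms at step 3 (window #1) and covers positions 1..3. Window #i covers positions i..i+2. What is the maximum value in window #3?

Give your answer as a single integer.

step 1: append 12 -> window=[12] (not full yet)
step 2: append 12 -> window=[12, 12] (not full yet)
step 3: append 13 -> window=[12, 12, 13] -> max=13
step 4: append 3 -> window=[12, 13, 3] -> max=13
step 5: append 7 -> window=[13, 3, 7] -> max=13
Window #3 max = 13

Answer: 13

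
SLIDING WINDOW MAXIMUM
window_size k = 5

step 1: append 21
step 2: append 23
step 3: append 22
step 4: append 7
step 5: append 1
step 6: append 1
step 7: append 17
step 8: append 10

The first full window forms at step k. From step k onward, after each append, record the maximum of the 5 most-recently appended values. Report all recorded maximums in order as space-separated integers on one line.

step 1: append 21 -> window=[21] (not full yet)
step 2: append 23 -> window=[21, 23] (not full yet)
step 3: append 22 -> window=[21, 23, 22] (not full yet)
step 4: append 7 -> window=[21, 23, 22, 7] (not full yet)
step 5: append 1 -> window=[21, 23, 22, 7, 1] -> max=23
step 6: append 1 -> window=[23, 22, 7, 1, 1] -> max=23
step 7: append 17 -> window=[22, 7, 1, 1, 17] -> max=22
step 8: append 10 -> window=[7, 1, 1, 17, 10] -> max=17

Answer: 23 23 22 17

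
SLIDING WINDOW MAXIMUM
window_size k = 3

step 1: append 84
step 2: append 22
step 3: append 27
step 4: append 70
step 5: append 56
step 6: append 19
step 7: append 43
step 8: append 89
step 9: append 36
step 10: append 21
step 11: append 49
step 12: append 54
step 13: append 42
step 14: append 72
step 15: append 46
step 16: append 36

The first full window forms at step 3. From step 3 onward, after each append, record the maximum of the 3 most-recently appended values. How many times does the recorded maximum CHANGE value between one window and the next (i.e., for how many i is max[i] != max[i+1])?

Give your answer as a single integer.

Answer: 6

Derivation:
step 1: append 84 -> window=[84] (not full yet)
step 2: append 22 -> window=[84, 22] (not full yet)
step 3: append 27 -> window=[84, 22, 27] -> max=84
step 4: append 70 -> window=[22, 27, 70] -> max=70
step 5: append 56 -> window=[27, 70, 56] -> max=70
step 6: append 19 -> window=[70, 56, 19] -> max=70
step 7: append 43 -> window=[56, 19, 43] -> max=56
step 8: append 89 -> window=[19, 43, 89] -> max=89
step 9: append 36 -> window=[43, 89, 36] -> max=89
step 10: append 21 -> window=[89, 36, 21] -> max=89
step 11: append 49 -> window=[36, 21, 49] -> max=49
step 12: append 54 -> window=[21, 49, 54] -> max=54
step 13: append 42 -> window=[49, 54, 42] -> max=54
step 14: append 72 -> window=[54, 42, 72] -> max=72
step 15: append 46 -> window=[42, 72, 46] -> max=72
step 16: append 36 -> window=[72, 46, 36] -> max=72
Recorded maximums: 84 70 70 70 56 89 89 89 49 54 54 72 72 72
Changes between consecutive maximums: 6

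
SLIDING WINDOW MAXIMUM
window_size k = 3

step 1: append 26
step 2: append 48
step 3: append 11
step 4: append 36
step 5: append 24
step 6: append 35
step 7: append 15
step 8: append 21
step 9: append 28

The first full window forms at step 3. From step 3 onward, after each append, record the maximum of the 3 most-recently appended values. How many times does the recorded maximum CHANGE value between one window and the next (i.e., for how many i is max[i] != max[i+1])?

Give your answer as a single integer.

Answer: 3

Derivation:
step 1: append 26 -> window=[26] (not full yet)
step 2: append 48 -> window=[26, 48] (not full yet)
step 3: append 11 -> window=[26, 48, 11] -> max=48
step 4: append 36 -> window=[48, 11, 36] -> max=48
step 5: append 24 -> window=[11, 36, 24] -> max=36
step 6: append 35 -> window=[36, 24, 35] -> max=36
step 7: append 15 -> window=[24, 35, 15] -> max=35
step 8: append 21 -> window=[35, 15, 21] -> max=35
step 9: append 28 -> window=[15, 21, 28] -> max=28
Recorded maximums: 48 48 36 36 35 35 28
Changes between consecutive maximums: 3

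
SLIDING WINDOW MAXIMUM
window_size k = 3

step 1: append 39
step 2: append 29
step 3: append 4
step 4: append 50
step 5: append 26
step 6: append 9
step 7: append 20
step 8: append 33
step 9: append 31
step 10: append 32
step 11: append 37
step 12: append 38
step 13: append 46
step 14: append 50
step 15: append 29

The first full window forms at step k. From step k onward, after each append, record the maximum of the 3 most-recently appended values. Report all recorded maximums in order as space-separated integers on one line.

Answer: 39 50 50 50 26 33 33 33 37 38 46 50 50

Derivation:
step 1: append 39 -> window=[39] (not full yet)
step 2: append 29 -> window=[39, 29] (not full yet)
step 3: append 4 -> window=[39, 29, 4] -> max=39
step 4: append 50 -> window=[29, 4, 50] -> max=50
step 5: append 26 -> window=[4, 50, 26] -> max=50
step 6: append 9 -> window=[50, 26, 9] -> max=50
step 7: append 20 -> window=[26, 9, 20] -> max=26
step 8: append 33 -> window=[9, 20, 33] -> max=33
step 9: append 31 -> window=[20, 33, 31] -> max=33
step 10: append 32 -> window=[33, 31, 32] -> max=33
step 11: append 37 -> window=[31, 32, 37] -> max=37
step 12: append 38 -> window=[32, 37, 38] -> max=38
step 13: append 46 -> window=[37, 38, 46] -> max=46
step 14: append 50 -> window=[38, 46, 50] -> max=50
step 15: append 29 -> window=[46, 50, 29] -> max=50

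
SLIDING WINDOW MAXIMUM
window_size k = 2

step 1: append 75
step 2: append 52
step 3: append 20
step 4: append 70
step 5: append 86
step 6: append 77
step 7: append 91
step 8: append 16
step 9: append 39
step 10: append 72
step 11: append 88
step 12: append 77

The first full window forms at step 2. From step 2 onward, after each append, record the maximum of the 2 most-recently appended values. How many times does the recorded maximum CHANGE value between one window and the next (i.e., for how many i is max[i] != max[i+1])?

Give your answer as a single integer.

Answer: 7

Derivation:
step 1: append 75 -> window=[75] (not full yet)
step 2: append 52 -> window=[75, 52] -> max=75
step 3: append 20 -> window=[52, 20] -> max=52
step 4: append 70 -> window=[20, 70] -> max=70
step 5: append 86 -> window=[70, 86] -> max=86
step 6: append 77 -> window=[86, 77] -> max=86
step 7: append 91 -> window=[77, 91] -> max=91
step 8: append 16 -> window=[91, 16] -> max=91
step 9: append 39 -> window=[16, 39] -> max=39
step 10: append 72 -> window=[39, 72] -> max=72
step 11: append 88 -> window=[72, 88] -> max=88
step 12: append 77 -> window=[88, 77] -> max=88
Recorded maximums: 75 52 70 86 86 91 91 39 72 88 88
Changes between consecutive maximums: 7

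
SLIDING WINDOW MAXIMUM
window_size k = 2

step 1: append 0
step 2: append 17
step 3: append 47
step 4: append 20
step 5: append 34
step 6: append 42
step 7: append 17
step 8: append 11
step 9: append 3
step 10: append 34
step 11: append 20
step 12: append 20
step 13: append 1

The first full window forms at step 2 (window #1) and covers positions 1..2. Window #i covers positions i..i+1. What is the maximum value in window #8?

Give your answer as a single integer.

step 1: append 0 -> window=[0] (not full yet)
step 2: append 17 -> window=[0, 17] -> max=17
step 3: append 47 -> window=[17, 47] -> max=47
step 4: append 20 -> window=[47, 20] -> max=47
step 5: append 34 -> window=[20, 34] -> max=34
step 6: append 42 -> window=[34, 42] -> max=42
step 7: append 17 -> window=[42, 17] -> max=42
step 8: append 11 -> window=[17, 11] -> max=17
step 9: append 3 -> window=[11, 3] -> max=11
Window #8 max = 11

Answer: 11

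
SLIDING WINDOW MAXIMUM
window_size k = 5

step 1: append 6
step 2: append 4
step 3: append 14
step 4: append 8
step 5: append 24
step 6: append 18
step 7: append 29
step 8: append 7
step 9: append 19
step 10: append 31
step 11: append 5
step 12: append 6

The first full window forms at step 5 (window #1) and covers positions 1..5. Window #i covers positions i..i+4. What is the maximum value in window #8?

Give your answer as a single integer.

Answer: 31

Derivation:
step 1: append 6 -> window=[6] (not full yet)
step 2: append 4 -> window=[6, 4] (not full yet)
step 3: append 14 -> window=[6, 4, 14] (not full yet)
step 4: append 8 -> window=[6, 4, 14, 8] (not full yet)
step 5: append 24 -> window=[6, 4, 14, 8, 24] -> max=24
step 6: append 18 -> window=[4, 14, 8, 24, 18] -> max=24
step 7: append 29 -> window=[14, 8, 24, 18, 29] -> max=29
step 8: append 7 -> window=[8, 24, 18, 29, 7] -> max=29
step 9: append 19 -> window=[24, 18, 29, 7, 19] -> max=29
step 10: append 31 -> window=[18, 29, 7, 19, 31] -> max=31
step 11: append 5 -> window=[29, 7, 19, 31, 5] -> max=31
step 12: append 6 -> window=[7, 19, 31, 5, 6] -> max=31
Window #8 max = 31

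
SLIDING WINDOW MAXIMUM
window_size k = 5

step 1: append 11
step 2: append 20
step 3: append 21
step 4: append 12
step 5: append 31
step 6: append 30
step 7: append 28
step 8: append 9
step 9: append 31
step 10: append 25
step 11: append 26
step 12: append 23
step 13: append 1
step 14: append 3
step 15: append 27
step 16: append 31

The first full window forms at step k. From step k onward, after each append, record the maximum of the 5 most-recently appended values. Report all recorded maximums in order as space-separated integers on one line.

Answer: 31 31 31 31 31 31 31 31 31 26 27 31

Derivation:
step 1: append 11 -> window=[11] (not full yet)
step 2: append 20 -> window=[11, 20] (not full yet)
step 3: append 21 -> window=[11, 20, 21] (not full yet)
step 4: append 12 -> window=[11, 20, 21, 12] (not full yet)
step 5: append 31 -> window=[11, 20, 21, 12, 31] -> max=31
step 6: append 30 -> window=[20, 21, 12, 31, 30] -> max=31
step 7: append 28 -> window=[21, 12, 31, 30, 28] -> max=31
step 8: append 9 -> window=[12, 31, 30, 28, 9] -> max=31
step 9: append 31 -> window=[31, 30, 28, 9, 31] -> max=31
step 10: append 25 -> window=[30, 28, 9, 31, 25] -> max=31
step 11: append 26 -> window=[28, 9, 31, 25, 26] -> max=31
step 12: append 23 -> window=[9, 31, 25, 26, 23] -> max=31
step 13: append 1 -> window=[31, 25, 26, 23, 1] -> max=31
step 14: append 3 -> window=[25, 26, 23, 1, 3] -> max=26
step 15: append 27 -> window=[26, 23, 1, 3, 27] -> max=27
step 16: append 31 -> window=[23, 1, 3, 27, 31] -> max=31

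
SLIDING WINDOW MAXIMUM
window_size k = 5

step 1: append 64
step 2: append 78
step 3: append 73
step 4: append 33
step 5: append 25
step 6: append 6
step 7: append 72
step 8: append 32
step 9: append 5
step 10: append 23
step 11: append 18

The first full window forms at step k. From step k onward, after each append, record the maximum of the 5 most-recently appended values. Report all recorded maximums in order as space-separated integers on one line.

step 1: append 64 -> window=[64] (not full yet)
step 2: append 78 -> window=[64, 78] (not full yet)
step 3: append 73 -> window=[64, 78, 73] (not full yet)
step 4: append 33 -> window=[64, 78, 73, 33] (not full yet)
step 5: append 25 -> window=[64, 78, 73, 33, 25] -> max=78
step 6: append 6 -> window=[78, 73, 33, 25, 6] -> max=78
step 7: append 72 -> window=[73, 33, 25, 6, 72] -> max=73
step 8: append 32 -> window=[33, 25, 6, 72, 32] -> max=72
step 9: append 5 -> window=[25, 6, 72, 32, 5] -> max=72
step 10: append 23 -> window=[6, 72, 32, 5, 23] -> max=72
step 11: append 18 -> window=[72, 32, 5, 23, 18] -> max=72

Answer: 78 78 73 72 72 72 72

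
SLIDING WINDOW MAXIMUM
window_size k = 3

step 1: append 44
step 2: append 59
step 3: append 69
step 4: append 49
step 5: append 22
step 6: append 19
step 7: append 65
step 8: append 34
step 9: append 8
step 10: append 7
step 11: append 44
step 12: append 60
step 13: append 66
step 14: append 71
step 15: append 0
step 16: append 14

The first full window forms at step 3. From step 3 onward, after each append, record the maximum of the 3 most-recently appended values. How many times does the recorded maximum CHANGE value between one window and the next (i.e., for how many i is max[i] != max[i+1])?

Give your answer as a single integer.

step 1: append 44 -> window=[44] (not full yet)
step 2: append 59 -> window=[44, 59] (not full yet)
step 3: append 69 -> window=[44, 59, 69] -> max=69
step 4: append 49 -> window=[59, 69, 49] -> max=69
step 5: append 22 -> window=[69, 49, 22] -> max=69
step 6: append 19 -> window=[49, 22, 19] -> max=49
step 7: append 65 -> window=[22, 19, 65] -> max=65
step 8: append 34 -> window=[19, 65, 34] -> max=65
step 9: append 8 -> window=[65, 34, 8] -> max=65
step 10: append 7 -> window=[34, 8, 7] -> max=34
step 11: append 44 -> window=[8, 7, 44] -> max=44
step 12: append 60 -> window=[7, 44, 60] -> max=60
step 13: append 66 -> window=[44, 60, 66] -> max=66
step 14: append 71 -> window=[60, 66, 71] -> max=71
step 15: append 0 -> window=[66, 71, 0] -> max=71
step 16: append 14 -> window=[71, 0, 14] -> max=71
Recorded maximums: 69 69 69 49 65 65 65 34 44 60 66 71 71 71
Changes between consecutive maximums: 7

Answer: 7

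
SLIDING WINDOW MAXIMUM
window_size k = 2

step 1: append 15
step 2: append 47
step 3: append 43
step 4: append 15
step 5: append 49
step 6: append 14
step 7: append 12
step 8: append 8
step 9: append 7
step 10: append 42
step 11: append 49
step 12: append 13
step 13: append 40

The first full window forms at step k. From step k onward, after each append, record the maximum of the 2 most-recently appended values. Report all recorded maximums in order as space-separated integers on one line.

Answer: 47 47 43 49 49 14 12 8 42 49 49 40

Derivation:
step 1: append 15 -> window=[15] (not full yet)
step 2: append 47 -> window=[15, 47] -> max=47
step 3: append 43 -> window=[47, 43] -> max=47
step 4: append 15 -> window=[43, 15] -> max=43
step 5: append 49 -> window=[15, 49] -> max=49
step 6: append 14 -> window=[49, 14] -> max=49
step 7: append 12 -> window=[14, 12] -> max=14
step 8: append 8 -> window=[12, 8] -> max=12
step 9: append 7 -> window=[8, 7] -> max=8
step 10: append 42 -> window=[7, 42] -> max=42
step 11: append 49 -> window=[42, 49] -> max=49
step 12: append 13 -> window=[49, 13] -> max=49
step 13: append 40 -> window=[13, 40] -> max=40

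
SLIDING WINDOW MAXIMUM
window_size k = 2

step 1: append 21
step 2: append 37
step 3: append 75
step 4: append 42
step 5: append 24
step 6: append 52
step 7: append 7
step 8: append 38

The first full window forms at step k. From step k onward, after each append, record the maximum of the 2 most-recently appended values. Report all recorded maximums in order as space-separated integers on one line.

step 1: append 21 -> window=[21] (not full yet)
step 2: append 37 -> window=[21, 37] -> max=37
step 3: append 75 -> window=[37, 75] -> max=75
step 4: append 42 -> window=[75, 42] -> max=75
step 5: append 24 -> window=[42, 24] -> max=42
step 6: append 52 -> window=[24, 52] -> max=52
step 7: append 7 -> window=[52, 7] -> max=52
step 8: append 38 -> window=[7, 38] -> max=38

Answer: 37 75 75 42 52 52 38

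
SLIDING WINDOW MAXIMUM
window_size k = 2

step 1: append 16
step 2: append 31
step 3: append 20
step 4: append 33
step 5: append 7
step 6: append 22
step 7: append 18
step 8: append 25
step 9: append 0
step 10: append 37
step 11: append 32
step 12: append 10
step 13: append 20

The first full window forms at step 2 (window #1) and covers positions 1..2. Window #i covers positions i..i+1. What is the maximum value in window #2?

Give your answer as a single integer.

Answer: 31

Derivation:
step 1: append 16 -> window=[16] (not full yet)
step 2: append 31 -> window=[16, 31] -> max=31
step 3: append 20 -> window=[31, 20] -> max=31
Window #2 max = 31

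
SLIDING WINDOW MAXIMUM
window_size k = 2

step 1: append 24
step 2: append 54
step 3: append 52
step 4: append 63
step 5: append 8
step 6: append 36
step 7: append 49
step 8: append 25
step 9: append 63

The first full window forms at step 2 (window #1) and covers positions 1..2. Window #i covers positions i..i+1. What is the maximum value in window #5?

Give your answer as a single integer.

step 1: append 24 -> window=[24] (not full yet)
step 2: append 54 -> window=[24, 54] -> max=54
step 3: append 52 -> window=[54, 52] -> max=54
step 4: append 63 -> window=[52, 63] -> max=63
step 5: append 8 -> window=[63, 8] -> max=63
step 6: append 36 -> window=[8, 36] -> max=36
Window #5 max = 36

Answer: 36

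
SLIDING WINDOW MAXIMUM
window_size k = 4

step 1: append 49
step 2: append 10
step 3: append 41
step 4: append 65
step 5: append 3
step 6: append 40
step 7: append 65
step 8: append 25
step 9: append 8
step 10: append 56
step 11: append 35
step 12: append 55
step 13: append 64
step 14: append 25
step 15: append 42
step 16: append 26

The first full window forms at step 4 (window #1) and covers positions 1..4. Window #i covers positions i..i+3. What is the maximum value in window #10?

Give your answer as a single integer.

step 1: append 49 -> window=[49] (not full yet)
step 2: append 10 -> window=[49, 10] (not full yet)
step 3: append 41 -> window=[49, 10, 41] (not full yet)
step 4: append 65 -> window=[49, 10, 41, 65] -> max=65
step 5: append 3 -> window=[10, 41, 65, 3] -> max=65
step 6: append 40 -> window=[41, 65, 3, 40] -> max=65
step 7: append 65 -> window=[65, 3, 40, 65] -> max=65
step 8: append 25 -> window=[3, 40, 65, 25] -> max=65
step 9: append 8 -> window=[40, 65, 25, 8] -> max=65
step 10: append 56 -> window=[65, 25, 8, 56] -> max=65
step 11: append 35 -> window=[25, 8, 56, 35] -> max=56
step 12: append 55 -> window=[8, 56, 35, 55] -> max=56
step 13: append 64 -> window=[56, 35, 55, 64] -> max=64
Window #10 max = 64

Answer: 64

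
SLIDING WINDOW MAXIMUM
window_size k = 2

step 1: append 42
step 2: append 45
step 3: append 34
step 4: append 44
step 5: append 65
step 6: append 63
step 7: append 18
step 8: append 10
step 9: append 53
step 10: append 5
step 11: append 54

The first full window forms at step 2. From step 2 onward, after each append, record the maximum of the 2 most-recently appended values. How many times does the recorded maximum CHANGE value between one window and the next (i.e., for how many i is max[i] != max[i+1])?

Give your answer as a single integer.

Answer: 6

Derivation:
step 1: append 42 -> window=[42] (not full yet)
step 2: append 45 -> window=[42, 45] -> max=45
step 3: append 34 -> window=[45, 34] -> max=45
step 4: append 44 -> window=[34, 44] -> max=44
step 5: append 65 -> window=[44, 65] -> max=65
step 6: append 63 -> window=[65, 63] -> max=65
step 7: append 18 -> window=[63, 18] -> max=63
step 8: append 10 -> window=[18, 10] -> max=18
step 9: append 53 -> window=[10, 53] -> max=53
step 10: append 5 -> window=[53, 5] -> max=53
step 11: append 54 -> window=[5, 54] -> max=54
Recorded maximums: 45 45 44 65 65 63 18 53 53 54
Changes between consecutive maximums: 6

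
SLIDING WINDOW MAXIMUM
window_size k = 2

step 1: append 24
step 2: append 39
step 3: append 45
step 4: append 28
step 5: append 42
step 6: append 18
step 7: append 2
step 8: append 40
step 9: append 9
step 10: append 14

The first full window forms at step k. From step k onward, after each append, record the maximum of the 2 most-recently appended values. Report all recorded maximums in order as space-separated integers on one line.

step 1: append 24 -> window=[24] (not full yet)
step 2: append 39 -> window=[24, 39] -> max=39
step 3: append 45 -> window=[39, 45] -> max=45
step 4: append 28 -> window=[45, 28] -> max=45
step 5: append 42 -> window=[28, 42] -> max=42
step 6: append 18 -> window=[42, 18] -> max=42
step 7: append 2 -> window=[18, 2] -> max=18
step 8: append 40 -> window=[2, 40] -> max=40
step 9: append 9 -> window=[40, 9] -> max=40
step 10: append 14 -> window=[9, 14] -> max=14

Answer: 39 45 45 42 42 18 40 40 14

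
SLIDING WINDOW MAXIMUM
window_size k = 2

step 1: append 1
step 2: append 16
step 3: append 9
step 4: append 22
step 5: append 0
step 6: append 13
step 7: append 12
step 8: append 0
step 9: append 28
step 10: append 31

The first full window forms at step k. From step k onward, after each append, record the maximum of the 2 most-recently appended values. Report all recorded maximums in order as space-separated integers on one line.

Answer: 16 16 22 22 13 13 12 28 31

Derivation:
step 1: append 1 -> window=[1] (not full yet)
step 2: append 16 -> window=[1, 16] -> max=16
step 3: append 9 -> window=[16, 9] -> max=16
step 4: append 22 -> window=[9, 22] -> max=22
step 5: append 0 -> window=[22, 0] -> max=22
step 6: append 13 -> window=[0, 13] -> max=13
step 7: append 12 -> window=[13, 12] -> max=13
step 8: append 0 -> window=[12, 0] -> max=12
step 9: append 28 -> window=[0, 28] -> max=28
step 10: append 31 -> window=[28, 31] -> max=31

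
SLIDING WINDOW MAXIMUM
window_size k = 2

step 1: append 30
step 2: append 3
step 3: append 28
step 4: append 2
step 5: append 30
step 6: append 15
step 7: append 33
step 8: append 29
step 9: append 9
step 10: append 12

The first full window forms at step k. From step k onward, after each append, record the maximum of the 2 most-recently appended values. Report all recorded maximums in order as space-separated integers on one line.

Answer: 30 28 28 30 30 33 33 29 12

Derivation:
step 1: append 30 -> window=[30] (not full yet)
step 2: append 3 -> window=[30, 3] -> max=30
step 3: append 28 -> window=[3, 28] -> max=28
step 4: append 2 -> window=[28, 2] -> max=28
step 5: append 30 -> window=[2, 30] -> max=30
step 6: append 15 -> window=[30, 15] -> max=30
step 7: append 33 -> window=[15, 33] -> max=33
step 8: append 29 -> window=[33, 29] -> max=33
step 9: append 9 -> window=[29, 9] -> max=29
step 10: append 12 -> window=[9, 12] -> max=12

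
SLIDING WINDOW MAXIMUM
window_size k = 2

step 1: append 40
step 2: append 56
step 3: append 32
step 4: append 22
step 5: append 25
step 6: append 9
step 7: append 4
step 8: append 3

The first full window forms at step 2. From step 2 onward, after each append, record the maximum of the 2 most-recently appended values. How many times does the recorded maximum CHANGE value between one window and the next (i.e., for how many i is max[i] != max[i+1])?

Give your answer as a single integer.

step 1: append 40 -> window=[40] (not full yet)
step 2: append 56 -> window=[40, 56] -> max=56
step 3: append 32 -> window=[56, 32] -> max=56
step 4: append 22 -> window=[32, 22] -> max=32
step 5: append 25 -> window=[22, 25] -> max=25
step 6: append 9 -> window=[25, 9] -> max=25
step 7: append 4 -> window=[9, 4] -> max=9
step 8: append 3 -> window=[4, 3] -> max=4
Recorded maximums: 56 56 32 25 25 9 4
Changes between consecutive maximums: 4

Answer: 4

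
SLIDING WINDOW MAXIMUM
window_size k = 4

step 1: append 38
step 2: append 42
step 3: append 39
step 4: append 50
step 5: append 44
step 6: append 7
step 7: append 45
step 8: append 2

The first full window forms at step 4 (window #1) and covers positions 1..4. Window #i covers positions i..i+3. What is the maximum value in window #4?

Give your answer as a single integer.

Answer: 50

Derivation:
step 1: append 38 -> window=[38] (not full yet)
step 2: append 42 -> window=[38, 42] (not full yet)
step 3: append 39 -> window=[38, 42, 39] (not full yet)
step 4: append 50 -> window=[38, 42, 39, 50] -> max=50
step 5: append 44 -> window=[42, 39, 50, 44] -> max=50
step 6: append 7 -> window=[39, 50, 44, 7] -> max=50
step 7: append 45 -> window=[50, 44, 7, 45] -> max=50
Window #4 max = 50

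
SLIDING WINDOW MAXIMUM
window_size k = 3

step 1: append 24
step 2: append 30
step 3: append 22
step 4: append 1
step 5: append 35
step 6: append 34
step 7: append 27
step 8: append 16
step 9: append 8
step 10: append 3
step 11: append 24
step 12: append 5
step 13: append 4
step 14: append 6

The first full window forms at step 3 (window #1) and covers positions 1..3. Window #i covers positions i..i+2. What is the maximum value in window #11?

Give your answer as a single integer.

Answer: 24

Derivation:
step 1: append 24 -> window=[24] (not full yet)
step 2: append 30 -> window=[24, 30] (not full yet)
step 3: append 22 -> window=[24, 30, 22] -> max=30
step 4: append 1 -> window=[30, 22, 1] -> max=30
step 5: append 35 -> window=[22, 1, 35] -> max=35
step 6: append 34 -> window=[1, 35, 34] -> max=35
step 7: append 27 -> window=[35, 34, 27] -> max=35
step 8: append 16 -> window=[34, 27, 16] -> max=34
step 9: append 8 -> window=[27, 16, 8] -> max=27
step 10: append 3 -> window=[16, 8, 3] -> max=16
step 11: append 24 -> window=[8, 3, 24] -> max=24
step 12: append 5 -> window=[3, 24, 5] -> max=24
step 13: append 4 -> window=[24, 5, 4] -> max=24
Window #11 max = 24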